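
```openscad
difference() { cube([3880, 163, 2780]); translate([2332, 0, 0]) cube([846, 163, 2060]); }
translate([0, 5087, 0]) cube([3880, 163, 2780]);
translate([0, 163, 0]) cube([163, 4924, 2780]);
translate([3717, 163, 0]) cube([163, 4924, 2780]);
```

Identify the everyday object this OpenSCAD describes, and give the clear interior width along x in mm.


A single room. The interior width is 3554 mm.

Four walls enclosing a rectangle with a door in the front wall — a room. Outside width 3880 minus two 163 mm walls gives 3554 mm.


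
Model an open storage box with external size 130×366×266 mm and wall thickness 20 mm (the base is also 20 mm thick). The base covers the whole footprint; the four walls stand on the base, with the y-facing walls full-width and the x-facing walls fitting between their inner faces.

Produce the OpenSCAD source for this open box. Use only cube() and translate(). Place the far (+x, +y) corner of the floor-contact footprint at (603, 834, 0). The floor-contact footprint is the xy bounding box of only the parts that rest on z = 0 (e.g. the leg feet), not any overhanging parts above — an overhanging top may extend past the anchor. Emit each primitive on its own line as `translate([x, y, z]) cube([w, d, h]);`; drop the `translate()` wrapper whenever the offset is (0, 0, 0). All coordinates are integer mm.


translate([473, 468, 0]) cube([130, 366, 20]);
translate([473, 468, 20]) cube([130, 20, 246]);
translate([473, 814, 20]) cube([130, 20, 246]);
translate([473, 488, 20]) cube([20, 326, 246]);
translate([583, 488, 20]) cube([20, 326, 246]);


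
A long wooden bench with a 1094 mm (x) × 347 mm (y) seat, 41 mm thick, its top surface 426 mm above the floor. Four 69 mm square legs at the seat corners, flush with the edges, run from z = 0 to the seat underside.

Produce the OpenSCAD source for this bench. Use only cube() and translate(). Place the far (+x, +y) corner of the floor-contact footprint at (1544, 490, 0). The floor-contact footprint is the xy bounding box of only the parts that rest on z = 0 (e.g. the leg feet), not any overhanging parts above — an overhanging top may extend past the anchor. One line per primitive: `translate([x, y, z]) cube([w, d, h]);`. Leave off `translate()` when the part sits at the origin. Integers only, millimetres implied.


translate([450, 143, 385]) cube([1094, 347, 41]);
translate([450, 143, 0]) cube([69, 69, 385]);
translate([450, 421, 0]) cube([69, 69, 385]);
translate([1475, 143, 0]) cube([69, 69, 385]);
translate([1475, 421, 0]) cube([69, 69, 385]);


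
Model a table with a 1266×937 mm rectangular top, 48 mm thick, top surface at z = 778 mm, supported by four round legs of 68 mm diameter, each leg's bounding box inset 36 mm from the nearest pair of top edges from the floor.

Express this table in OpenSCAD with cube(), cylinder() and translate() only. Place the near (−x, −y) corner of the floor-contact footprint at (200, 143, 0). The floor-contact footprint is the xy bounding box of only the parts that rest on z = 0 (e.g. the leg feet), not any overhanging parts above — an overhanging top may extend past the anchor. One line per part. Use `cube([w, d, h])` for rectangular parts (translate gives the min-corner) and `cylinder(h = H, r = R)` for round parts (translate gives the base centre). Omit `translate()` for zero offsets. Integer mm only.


translate([164, 107, 730]) cube([1266, 937, 48]);
translate([234, 177, 0]) cylinder(h = 730, r = 34);
translate([1360, 177, 0]) cylinder(h = 730, r = 34);
translate([234, 974, 0]) cylinder(h = 730, r = 34);
translate([1360, 974, 0]) cylinder(h = 730, r = 34);


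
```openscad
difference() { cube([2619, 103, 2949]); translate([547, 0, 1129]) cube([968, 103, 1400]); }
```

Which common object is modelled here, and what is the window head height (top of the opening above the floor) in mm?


A wall with a window opening. The window head height is 2529 mm.

A wall with a rectangular opening subtracted — a window. Sill at z = 1129, opening 1400 mm tall, so the head is at 1129 + 1400 = 2529 mm.


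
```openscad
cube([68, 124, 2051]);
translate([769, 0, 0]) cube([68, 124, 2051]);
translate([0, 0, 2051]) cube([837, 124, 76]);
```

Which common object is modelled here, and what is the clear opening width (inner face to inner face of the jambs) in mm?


A door frame. The clear opening width is 701 mm.

Two 2051 mm tall posts with a header on top — a door frame. The left jamb is 68 mm wide at x = 0; the right jamb starts at x = 769. The clear opening is 769 − 68 = 701 mm.


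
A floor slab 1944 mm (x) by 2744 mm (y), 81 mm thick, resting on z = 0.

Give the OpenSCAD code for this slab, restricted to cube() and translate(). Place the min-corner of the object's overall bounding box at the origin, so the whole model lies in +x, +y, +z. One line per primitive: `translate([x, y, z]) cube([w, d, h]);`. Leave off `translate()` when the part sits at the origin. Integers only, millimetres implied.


cube([1944, 2744, 81]);


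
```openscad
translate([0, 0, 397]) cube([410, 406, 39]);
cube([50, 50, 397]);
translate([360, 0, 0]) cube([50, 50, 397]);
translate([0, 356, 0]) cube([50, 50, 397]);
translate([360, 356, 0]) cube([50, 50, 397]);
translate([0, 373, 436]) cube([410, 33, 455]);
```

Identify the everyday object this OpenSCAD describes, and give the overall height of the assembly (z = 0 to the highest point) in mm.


A chair. The overall height is 891 mm.

A slab on four corner posts with a tall panel at the back — a chair. The seat slab sits at z = 397 with thickness 39, and the 455 mm backrest starts at the seat top, so the overall height is 397 + 39 + 455 = 891 mm.


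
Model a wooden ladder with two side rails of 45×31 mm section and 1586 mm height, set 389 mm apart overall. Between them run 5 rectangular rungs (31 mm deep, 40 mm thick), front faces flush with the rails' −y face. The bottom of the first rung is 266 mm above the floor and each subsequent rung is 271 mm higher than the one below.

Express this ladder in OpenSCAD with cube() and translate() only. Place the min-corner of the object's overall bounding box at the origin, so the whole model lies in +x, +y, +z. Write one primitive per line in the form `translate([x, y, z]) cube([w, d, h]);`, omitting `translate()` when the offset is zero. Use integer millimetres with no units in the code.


// rung span = 389 - 2*45 = 299
// rung[k] z = 266 + k*271
cube([45, 31, 1586]);
translate([344, 0, 0]) cube([45, 31, 1586]);
translate([45, 0, 266]) cube([299, 31, 40]);
translate([45, 0, 537]) cube([299, 31, 40]);
translate([45, 0, 808]) cube([299, 31, 40]);
translate([45, 0, 1079]) cube([299, 31, 40]);
translate([45, 0, 1350]) cube([299, 31, 40]);


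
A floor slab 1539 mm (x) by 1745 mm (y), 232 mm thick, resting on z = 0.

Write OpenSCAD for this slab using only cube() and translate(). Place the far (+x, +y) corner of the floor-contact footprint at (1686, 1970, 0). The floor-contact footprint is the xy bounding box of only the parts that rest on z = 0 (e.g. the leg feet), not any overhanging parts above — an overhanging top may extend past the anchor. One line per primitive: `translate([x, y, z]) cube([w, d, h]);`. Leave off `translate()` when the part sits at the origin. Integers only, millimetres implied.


translate([147, 225, 0]) cube([1539, 1745, 232]);


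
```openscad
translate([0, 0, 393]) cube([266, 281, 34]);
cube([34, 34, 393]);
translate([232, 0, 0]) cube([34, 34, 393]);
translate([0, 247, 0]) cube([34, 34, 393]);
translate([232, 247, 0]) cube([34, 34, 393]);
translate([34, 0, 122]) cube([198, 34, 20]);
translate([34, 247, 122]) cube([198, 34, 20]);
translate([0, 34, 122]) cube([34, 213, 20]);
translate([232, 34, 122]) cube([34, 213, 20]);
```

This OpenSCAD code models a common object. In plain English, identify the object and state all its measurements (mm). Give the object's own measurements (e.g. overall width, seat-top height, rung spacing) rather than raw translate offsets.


A simple wooden stool: a rectangular seat 266 mm (x) by 281 mm (y), 34 mm thick, top face at z = 427 mm, on four square legs, each 34×34 mm in cross-section. The legs rest on z = 0, each flush with a corner of the seat. Four stretchers, 34 mm wide and 20 mm tall, connect adjacent legs with their undersides at z = 122 mm, each running between the inner faces of the legs it joins and aligned with the legs' outer faces on the other axis.


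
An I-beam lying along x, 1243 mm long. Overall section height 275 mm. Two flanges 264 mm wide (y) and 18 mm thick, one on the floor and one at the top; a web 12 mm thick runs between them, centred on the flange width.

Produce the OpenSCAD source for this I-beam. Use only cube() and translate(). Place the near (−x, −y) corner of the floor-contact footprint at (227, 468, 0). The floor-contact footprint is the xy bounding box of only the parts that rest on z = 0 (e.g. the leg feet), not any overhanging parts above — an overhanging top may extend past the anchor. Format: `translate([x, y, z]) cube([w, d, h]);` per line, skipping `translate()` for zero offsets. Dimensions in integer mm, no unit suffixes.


translate([227, 468, 0]) cube([1243, 264, 18]);
translate([227, 594, 18]) cube([1243, 12, 239]);
translate([227, 468, 257]) cube([1243, 264, 18]);


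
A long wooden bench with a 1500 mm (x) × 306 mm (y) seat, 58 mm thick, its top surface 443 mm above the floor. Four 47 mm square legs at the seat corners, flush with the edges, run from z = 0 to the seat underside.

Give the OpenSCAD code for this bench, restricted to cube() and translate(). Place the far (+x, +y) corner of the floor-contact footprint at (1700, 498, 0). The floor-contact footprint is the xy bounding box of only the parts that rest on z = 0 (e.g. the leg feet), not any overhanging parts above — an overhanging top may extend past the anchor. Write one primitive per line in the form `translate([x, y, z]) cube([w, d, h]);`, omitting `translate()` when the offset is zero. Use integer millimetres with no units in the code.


translate([200, 192, 385]) cube([1500, 306, 58]);
translate([200, 192, 0]) cube([47, 47, 385]);
translate([200, 451, 0]) cube([47, 47, 385]);
translate([1653, 192, 0]) cube([47, 47, 385]);
translate([1653, 451, 0]) cube([47, 47, 385]);


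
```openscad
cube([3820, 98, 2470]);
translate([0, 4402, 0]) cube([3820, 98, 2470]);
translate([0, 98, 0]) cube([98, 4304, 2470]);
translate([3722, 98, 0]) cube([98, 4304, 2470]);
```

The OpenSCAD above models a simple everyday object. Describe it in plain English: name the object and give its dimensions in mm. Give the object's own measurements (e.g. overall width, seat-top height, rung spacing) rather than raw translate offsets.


The wall frame of a small rectangular building: four walls, each 2470 mm tall and 98 mm thick, enclosing a footprint 3820 mm (x) by 4500 mm (y) outside-to-outside, with no floor or roof. The front and back walls (the −y and +y sides) span the full width; the two side walls fit between them.


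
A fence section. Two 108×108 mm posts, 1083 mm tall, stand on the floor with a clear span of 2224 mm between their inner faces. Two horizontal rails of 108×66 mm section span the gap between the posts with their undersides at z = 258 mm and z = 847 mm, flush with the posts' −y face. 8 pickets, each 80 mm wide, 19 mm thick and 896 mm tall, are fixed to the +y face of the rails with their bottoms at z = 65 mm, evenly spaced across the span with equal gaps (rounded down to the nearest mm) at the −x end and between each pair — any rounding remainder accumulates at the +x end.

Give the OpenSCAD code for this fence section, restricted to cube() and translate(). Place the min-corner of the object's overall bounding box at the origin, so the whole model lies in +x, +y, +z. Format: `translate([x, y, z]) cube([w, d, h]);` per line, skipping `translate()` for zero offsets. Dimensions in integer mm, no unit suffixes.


cube([108, 108, 1083]);
translate([2332, 0, 0]) cube([108, 108, 1083]);
translate([108, 0, 258]) cube([2224, 108, 66]);
translate([108, 0, 847]) cube([2224, 108, 66]);
translate([284, 108, 65]) cube([80, 19, 896]);
translate([540, 108, 65]) cube([80, 19, 896]);
translate([796, 108, 65]) cube([80, 19, 896]);
translate([1052, 108, 65]) cube([80, 19, 896]);
translate([1308, 108, 65]) cube([80, 19, 896]);
translate([1564, 108, 65]) cube([80, 19, 896]);
translate([1820, 108, 65]) cube([80, 19, 896]);
translate([2076, 108, 65]) cube([80, 19, 896]);


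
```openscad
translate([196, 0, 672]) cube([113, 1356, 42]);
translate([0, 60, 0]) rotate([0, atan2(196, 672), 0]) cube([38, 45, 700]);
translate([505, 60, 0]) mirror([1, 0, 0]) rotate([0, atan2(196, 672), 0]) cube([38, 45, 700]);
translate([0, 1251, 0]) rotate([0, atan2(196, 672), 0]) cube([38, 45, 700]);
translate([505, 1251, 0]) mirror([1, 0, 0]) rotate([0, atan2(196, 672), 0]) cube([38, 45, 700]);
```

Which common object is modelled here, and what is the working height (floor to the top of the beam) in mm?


A sawhorse. The overall height is 714 mm.

A beam across two mirrored pairs of raked legs — a sawhorse. The beam's underside is at z = 672 (matching the legs' vertical rise in atan2(196, 672)) and the beam is 42 mm tall, so its top is at 672 + 42 = 714 mm. The raked legs top out at the beam's underside, so that is the highest point.


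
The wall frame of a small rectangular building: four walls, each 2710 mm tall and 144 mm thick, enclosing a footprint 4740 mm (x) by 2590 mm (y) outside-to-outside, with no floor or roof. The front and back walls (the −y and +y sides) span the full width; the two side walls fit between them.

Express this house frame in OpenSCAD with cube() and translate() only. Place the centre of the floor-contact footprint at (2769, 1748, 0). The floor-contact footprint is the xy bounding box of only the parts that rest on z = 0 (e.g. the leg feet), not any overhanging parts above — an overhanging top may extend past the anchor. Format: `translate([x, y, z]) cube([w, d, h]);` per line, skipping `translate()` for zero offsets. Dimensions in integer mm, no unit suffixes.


translate([399, 453, 0]) cube([4740, 144, 2710]);
translate([399, 2899, 0]) cube([4740, 144, 2710]);
translate([399, 597, 0]) cube([144, 2302, 2710]);
translate([4995, 597, 0]) cube([144, 2302, 2710]);


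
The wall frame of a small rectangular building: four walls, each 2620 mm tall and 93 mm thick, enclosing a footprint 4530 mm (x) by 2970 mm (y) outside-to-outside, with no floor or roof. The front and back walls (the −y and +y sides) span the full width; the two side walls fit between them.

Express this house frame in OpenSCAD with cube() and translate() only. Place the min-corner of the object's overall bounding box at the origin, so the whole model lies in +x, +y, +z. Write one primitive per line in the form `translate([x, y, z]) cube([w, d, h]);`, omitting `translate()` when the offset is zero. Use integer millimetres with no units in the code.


cube([4530, 93, 2620]);
translate([0, 2877, 0]) cube([4530, 93, 2620]);
translate([0, 93, 0]) cube([93, 2784, 2620]);
translate([4437, 93, 0]) cube([93, 2784, 2620]);


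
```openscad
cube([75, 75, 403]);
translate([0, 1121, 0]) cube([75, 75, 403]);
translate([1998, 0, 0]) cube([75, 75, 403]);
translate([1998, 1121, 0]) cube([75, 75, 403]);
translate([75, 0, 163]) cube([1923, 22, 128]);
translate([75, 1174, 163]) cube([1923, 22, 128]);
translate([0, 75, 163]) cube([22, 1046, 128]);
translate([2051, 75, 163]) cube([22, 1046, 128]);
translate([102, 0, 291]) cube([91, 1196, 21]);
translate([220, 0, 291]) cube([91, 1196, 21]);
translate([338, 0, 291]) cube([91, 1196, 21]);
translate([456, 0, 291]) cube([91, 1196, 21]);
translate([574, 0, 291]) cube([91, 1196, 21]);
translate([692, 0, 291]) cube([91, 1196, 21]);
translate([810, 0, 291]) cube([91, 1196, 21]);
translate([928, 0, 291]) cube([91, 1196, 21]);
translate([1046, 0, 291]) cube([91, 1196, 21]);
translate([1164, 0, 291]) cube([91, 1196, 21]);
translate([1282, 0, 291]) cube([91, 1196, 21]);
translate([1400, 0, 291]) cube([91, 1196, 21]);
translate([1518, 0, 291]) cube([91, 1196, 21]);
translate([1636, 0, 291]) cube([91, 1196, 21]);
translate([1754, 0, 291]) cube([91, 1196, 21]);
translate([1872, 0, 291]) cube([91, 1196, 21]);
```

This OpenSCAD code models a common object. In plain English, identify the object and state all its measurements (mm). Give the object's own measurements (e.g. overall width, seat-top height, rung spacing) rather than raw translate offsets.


A bed frame 2073 mm long (x) by 1196 mm wide (y). Four 75×75 mm corner posts, 403 mm tall, at the corners of the footprint. Four rails of 22 mm thickness and 128 mm height run between adjacent posts with their undersides at z = 163 mm, their outer faces flush with the outside of the frame (the two x-running rails run between the posts' inner faces; the two y-running rails run between the posts' inner faces). 16 slats, each 91 mm wide (x) and 21 mm thick, lie across the top of the two x-running rails, running the full 1196 mm width of the frame in y; along x they sit between the end posts with a 27 mm gap after the −x posts and between neighbouring slats, leaving 35 mm before the +x posts.


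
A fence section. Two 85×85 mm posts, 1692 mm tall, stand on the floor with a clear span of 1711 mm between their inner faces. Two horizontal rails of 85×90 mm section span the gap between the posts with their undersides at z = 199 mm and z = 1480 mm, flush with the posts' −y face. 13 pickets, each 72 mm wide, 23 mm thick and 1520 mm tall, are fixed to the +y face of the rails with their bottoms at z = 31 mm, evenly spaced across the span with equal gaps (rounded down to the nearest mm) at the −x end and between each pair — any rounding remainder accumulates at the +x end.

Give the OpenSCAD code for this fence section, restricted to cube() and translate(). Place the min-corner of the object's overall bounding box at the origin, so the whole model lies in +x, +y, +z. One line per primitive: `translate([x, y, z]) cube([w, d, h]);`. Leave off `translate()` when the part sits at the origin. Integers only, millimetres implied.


cube([85, 85, 1692]);
translate([1796, 0, 0]) cube([85, 85, 1692]);
translate([85, 0, 199]) cube([1711, 85, 90]);
translate([85, 0, 1480]) cube([1711, 85, 90]);
translate([140, 85, 31]) cube([72, 23, 1520]);
translate([267, 85, 31]) cube([72, 23, 1520]);
translate([394, 85, 31]) cube([72, 23, 1520]);
translate([521, 85, 31]) cube([72, 23, 1520]);
translate([648, 85, 31]) cube([72, 23, 1520]);
translate([775, 85, 31]) cube([72, 23, 1520]);
translate([902, 85, 31]) cube([72, 23, 1520]);
translate([1029, 85, 31]) cube([72, 23, 1520]);
translate([1156, 85, 31]) cube([72, 23, 1520]);
translate([1283, 85, 31]) cube([72, 23, 1520]);
translate([1410, 85, 31]) cube([72, 23, 1520]);
translate([1537, 85, 31]) cube([72, 23, 1520]);
translate([1664, 85, 31]) cube([72, 23, 1520]);


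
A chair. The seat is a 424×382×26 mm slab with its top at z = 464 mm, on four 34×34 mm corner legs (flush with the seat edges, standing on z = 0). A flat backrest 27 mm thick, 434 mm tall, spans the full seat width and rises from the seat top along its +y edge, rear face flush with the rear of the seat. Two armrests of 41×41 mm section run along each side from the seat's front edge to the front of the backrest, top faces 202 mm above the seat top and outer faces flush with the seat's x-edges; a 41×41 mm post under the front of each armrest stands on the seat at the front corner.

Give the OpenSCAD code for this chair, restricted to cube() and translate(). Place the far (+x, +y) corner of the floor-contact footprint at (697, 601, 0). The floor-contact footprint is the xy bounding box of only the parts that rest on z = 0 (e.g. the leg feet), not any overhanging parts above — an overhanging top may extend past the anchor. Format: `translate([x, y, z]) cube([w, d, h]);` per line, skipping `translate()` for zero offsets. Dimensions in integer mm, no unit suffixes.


translate([273, 219, 438]) cube([424, 382, 26]);
translate([273, 219, 0]) cube([34, 34, 438]);
translate([663, 219, 0]) cube([34, 34, 438]);
translate([273, 567, 0]) cube([34, 34, 438]);
translate([663, 567, 0]) cube([34, 34, 438]);
translate([273, 574, 464]) cube([424, 27, 434]);
translate([273, 219, 625]) cube([41, 355, 41]);
translate([656, 219, 625]) cube([41, 355, 41]);
translate([273, 219, 464]) cube([41, 41, 161]);
translate([656, 219, 464]) cube([41, 41, 161]);


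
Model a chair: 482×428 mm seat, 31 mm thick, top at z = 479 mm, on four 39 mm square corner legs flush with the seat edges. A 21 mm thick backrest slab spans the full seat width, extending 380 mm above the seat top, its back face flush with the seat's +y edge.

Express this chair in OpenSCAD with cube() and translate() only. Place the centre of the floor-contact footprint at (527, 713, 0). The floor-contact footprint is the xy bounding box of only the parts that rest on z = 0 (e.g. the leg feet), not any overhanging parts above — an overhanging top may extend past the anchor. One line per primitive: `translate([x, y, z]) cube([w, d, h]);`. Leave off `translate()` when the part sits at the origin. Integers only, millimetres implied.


// leg_h = 479 - 31 = 448
translate([286, 499, 448]) cube([482, 428, 31]);
translate([286, 499, 0]) cube([39, 39, 448]);
translate([729, 499, 0]) cube([39, 39, 448]);
translate([286, 888, 0]) cube([39, 39, 448]);
translate([729, 888, 0]) cube([39, 39, 448]);
translate([286, 906, 479]) cube([482, 21, 380]);


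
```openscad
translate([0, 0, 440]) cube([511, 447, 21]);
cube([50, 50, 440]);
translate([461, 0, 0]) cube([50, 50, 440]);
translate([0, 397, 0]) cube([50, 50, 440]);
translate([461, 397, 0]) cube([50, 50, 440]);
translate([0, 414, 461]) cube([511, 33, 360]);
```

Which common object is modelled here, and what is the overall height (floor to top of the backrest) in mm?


A chair. The overall height is 821 mm.

A slab on four corner posts with a tall panel at the back — a chair. The seat slab sits at z = 440 with thickness 21, and the 360 mm backrest starts at the seat top, so the overall height is 440 + 21 + 360 = 821 mm.


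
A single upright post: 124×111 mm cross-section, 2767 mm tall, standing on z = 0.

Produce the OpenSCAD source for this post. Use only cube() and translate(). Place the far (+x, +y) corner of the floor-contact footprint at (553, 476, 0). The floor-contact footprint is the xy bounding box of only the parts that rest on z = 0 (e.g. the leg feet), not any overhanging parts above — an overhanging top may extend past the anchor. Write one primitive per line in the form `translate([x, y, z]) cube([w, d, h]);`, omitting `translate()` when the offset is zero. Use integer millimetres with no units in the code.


translate([429, 365, 0]) cube([124, 111, 2767]);


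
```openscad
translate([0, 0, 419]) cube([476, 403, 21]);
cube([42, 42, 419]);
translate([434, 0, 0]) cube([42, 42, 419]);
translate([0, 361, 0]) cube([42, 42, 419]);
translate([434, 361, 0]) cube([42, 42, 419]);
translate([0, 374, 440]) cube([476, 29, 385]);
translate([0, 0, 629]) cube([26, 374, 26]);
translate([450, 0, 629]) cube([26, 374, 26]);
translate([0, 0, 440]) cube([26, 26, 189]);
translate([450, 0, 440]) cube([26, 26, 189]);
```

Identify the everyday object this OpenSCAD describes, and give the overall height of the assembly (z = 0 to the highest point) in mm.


A chair. The overall height is 825 mm.

A slab on four corner posts with a tall panel at the back — a chair. The seat slab sits at z = 419 with thickness 21, and the 385 mm backrest starts at the seat top, so the overall height is 419 + 21 + 385 = 825 mm.


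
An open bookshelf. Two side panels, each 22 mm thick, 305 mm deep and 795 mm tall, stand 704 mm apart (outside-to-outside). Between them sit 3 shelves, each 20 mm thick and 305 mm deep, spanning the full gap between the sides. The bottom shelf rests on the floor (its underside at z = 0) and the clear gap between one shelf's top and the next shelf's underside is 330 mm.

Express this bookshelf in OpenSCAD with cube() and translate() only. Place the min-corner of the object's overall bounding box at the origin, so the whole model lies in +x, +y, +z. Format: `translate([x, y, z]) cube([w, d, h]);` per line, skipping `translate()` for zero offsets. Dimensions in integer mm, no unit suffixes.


cube([22, 305, 795]);
translate([682, 0, 0]) cube([22, 305, 795]);
translate([22, 0, 0]) cube([660, 305, 20]);
translate([22, 0, 350]) cube([660, 305, 20]);
translate([22, 0, 700]) cube([660, 305, 20]);


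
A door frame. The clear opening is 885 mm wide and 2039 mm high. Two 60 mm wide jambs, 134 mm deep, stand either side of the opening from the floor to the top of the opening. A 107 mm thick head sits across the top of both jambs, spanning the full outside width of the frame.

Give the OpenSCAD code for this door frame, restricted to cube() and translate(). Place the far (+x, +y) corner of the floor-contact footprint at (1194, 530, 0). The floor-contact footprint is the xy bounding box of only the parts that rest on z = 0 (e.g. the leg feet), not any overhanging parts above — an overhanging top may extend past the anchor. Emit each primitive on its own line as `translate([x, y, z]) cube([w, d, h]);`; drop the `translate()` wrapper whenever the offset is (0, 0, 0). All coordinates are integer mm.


translate([189, 396, 0]) cube([60, 134, 2039]);
translate([1134, 396, 0]) cube([60, 134, 2039]);
translate([189, 396, 2039]) cube([1005, 134, 107]);


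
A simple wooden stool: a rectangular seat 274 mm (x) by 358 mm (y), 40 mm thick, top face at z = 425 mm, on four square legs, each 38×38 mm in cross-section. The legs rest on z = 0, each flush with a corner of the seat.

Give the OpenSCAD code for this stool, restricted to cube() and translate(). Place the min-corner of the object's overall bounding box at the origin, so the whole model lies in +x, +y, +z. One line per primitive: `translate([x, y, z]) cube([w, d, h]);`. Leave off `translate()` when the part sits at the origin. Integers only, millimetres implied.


// leg_h = 425 - 40 = 385
translate([0, 0, 385]) cube([274, 358, 40]);
cube([38, 38, 385]);
translate([236, 0, 0]) cube([38, 38, 385]);
translate([0, 320, 0]) cube([38, 38, 385]);
translate([236, 320, 0]) cube([38, 38, 385]);


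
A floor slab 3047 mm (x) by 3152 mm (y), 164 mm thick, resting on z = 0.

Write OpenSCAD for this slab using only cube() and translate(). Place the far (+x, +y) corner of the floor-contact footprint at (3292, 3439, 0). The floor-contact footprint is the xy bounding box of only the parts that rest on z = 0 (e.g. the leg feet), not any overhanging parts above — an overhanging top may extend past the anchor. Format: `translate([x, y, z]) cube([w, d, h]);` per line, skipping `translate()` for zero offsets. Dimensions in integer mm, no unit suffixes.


translate([245, 287, 0]) cube([3047, 3152, 164]);


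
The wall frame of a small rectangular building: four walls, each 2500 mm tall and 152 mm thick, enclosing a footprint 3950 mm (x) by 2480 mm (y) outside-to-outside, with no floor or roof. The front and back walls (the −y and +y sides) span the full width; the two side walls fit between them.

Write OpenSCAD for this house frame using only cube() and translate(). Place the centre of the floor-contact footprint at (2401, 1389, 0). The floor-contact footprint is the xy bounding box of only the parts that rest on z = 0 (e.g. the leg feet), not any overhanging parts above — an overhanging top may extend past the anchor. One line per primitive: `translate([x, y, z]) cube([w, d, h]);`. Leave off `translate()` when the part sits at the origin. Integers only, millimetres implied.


translate([426, 149, 0]) cube([3950, 152, 2500]);
translate([426, 2477, 0]) cube([3950, 152, 2500]);
translate([426, 301, 0]) cube([152, 2176, 2500]);
translate([4224, 301, 0]) cube([152, 2176, 2500]);


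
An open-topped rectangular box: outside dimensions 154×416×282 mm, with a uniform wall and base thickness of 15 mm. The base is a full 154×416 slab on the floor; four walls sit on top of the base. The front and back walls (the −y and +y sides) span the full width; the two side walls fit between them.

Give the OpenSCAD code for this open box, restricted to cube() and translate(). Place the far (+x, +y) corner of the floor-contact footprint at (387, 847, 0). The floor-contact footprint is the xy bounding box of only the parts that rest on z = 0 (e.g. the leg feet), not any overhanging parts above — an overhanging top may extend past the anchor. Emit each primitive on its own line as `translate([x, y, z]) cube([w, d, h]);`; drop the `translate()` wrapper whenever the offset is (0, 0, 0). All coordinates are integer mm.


translate([233, 431, 0]) cube([154, 416, 15]);
translate([233, 431, 15]) cube([154, 15, 267]);
translate([233, 832, 15]) cube([154, 15, 267]);
translate([233, 446, 15]) cube([15, 386, 267]);
translate([372, 446, 15]) cube([15, 386, 267]);


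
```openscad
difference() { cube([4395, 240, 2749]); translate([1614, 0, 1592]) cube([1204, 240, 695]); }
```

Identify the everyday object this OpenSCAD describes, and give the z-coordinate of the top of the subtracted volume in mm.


A wall with a window opening. The window head height is 2287 mm.

A wall with a rectangular opening subtracted — a window. Sill at z = 1592, opening 695 mm tall, so the head is at 1592 + 695 = 2287 mm.


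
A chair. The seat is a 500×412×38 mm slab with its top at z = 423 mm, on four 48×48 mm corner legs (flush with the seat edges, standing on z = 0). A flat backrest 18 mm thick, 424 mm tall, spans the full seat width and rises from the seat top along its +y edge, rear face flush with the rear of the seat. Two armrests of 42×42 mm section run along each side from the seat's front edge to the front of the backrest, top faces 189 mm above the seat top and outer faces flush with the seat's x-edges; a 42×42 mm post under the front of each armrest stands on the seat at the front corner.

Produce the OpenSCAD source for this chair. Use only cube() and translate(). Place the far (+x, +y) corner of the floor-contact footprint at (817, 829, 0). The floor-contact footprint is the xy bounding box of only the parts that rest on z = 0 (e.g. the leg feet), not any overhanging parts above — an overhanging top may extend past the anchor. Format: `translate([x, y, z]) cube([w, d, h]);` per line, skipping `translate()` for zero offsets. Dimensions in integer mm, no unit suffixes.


translate([317, 417, 385]) cube([500, 412, 38]);
translate([317, 417, 0]) cube([48, 48, 385]);
translate([769, 417, 0]) cube([48, 48, 385]);
translate([317, 781, 0]) cube([48, 48, 385]);
translate([769, 781, 0]) cube([48, 48, 385]);
translate([317, 811, 423]) cube([500, 18, 424]);
translate([317, 417, 570]) cube([42, 394, 42]);
translate([775, 417, 570]) cube([42, 394, 42]);
translate([317, 417, 423]) cube([42, 42, 147]);
translate([775, 417, 423]) cube([42, 42, 147]);


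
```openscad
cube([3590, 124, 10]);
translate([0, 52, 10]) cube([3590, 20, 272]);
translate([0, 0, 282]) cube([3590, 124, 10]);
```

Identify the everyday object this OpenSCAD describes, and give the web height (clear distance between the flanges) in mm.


An I-beam. The web height is 272 mm.

Two wide flanges with a thin centred web — an I-beam. Overall 292 mm minus two 10 mm flanges gives a web of 292 − 2·10 = 272 mm.


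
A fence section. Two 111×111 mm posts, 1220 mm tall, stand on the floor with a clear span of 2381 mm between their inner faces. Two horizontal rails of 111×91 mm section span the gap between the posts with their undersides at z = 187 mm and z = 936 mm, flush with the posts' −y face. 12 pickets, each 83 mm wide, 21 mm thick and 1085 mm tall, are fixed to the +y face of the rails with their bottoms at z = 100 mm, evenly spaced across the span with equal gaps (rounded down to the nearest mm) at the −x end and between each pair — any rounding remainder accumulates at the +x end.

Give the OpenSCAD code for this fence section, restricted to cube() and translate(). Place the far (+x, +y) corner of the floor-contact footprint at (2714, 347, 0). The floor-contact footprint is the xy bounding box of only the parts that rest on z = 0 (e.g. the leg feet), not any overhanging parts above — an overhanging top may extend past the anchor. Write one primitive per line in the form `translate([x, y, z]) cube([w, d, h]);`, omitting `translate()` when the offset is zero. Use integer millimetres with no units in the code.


translate([111, 236, 0]) cube([111, 111, 1220]);
translate([2603, 236, 0]) cube([111, 111, 1220]);
translate([222, 236, 187]) cube([2381, 111, 91]);
translate([222, 236, 936]) cube([2381, 111, 91]);
translate([328, 347, 100]) cube([83, 21, 1085]);
translate([517, 347, 100]) cube([83, 21, 1085]);
translate([706, 347, 100]) cube([83, 21, 1085]);
translate([895, 347, 100]) cube([83, 21, 1085]);
translate([1084, 347, 100]) cube([83, 21, 1085]);
translate([1273, 347, 100]) cube([83, 21, 1085]);
translate([1462, 347, 100]) cube([83, 21, 1085]);
translate([1651, 347, 100]) cube([83, 21, 1085]);
translate([1840, 347, 100]) cube([83, 21, 1085]);
translate([2029, 347, 100]) cube([83, 21, 1085]);
translate([2218, 347, 100]) cube([83, 21, 1085]);
translate([2407, 347, 100]) cube([83, 21, 1085]);


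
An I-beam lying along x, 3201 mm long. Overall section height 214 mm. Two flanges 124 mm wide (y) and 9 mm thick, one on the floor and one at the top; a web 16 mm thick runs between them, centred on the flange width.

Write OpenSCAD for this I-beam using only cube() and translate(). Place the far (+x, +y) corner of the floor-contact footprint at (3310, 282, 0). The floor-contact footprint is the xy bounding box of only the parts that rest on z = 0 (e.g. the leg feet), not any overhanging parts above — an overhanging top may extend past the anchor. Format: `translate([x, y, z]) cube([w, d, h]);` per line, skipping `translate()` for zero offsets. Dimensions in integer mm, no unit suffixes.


translate([109, 158, 0]) cube([3201, 124, 9]);
translate([109, 212, 9]) cube([3201, 16, 196]);
translate([109, 158, 205]) cube([3201, 124, 9]);


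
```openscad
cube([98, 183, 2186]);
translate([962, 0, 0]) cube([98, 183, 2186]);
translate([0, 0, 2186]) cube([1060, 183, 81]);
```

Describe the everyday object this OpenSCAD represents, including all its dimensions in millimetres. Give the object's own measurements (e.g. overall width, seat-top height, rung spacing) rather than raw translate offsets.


A door frame. The clear opening is 864 mm wide and 2186 mm high. Two 98 mm wide jambs, 183 mm deep, stand either side of the opening from the floor to the top of the opening. A 81 mm thick head sits across the top of both jambs, spanning the full outside width of the frame.


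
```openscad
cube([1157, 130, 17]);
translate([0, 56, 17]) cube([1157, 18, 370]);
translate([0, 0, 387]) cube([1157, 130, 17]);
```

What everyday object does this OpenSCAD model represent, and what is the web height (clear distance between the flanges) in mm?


An I-beam. The web height is 370 mm.

Two wide flanges with a thin centred web — an I-beam. Overall 404 mm minus two 17 mm flanges gives a web of 404 − 2·17 = 370 mm.


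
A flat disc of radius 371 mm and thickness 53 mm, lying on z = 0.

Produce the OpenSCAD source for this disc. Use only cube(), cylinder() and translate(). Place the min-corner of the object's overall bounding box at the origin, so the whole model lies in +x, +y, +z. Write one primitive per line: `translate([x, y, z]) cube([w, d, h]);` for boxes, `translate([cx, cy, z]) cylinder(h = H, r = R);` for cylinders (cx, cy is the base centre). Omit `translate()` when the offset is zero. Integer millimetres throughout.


translate([371, 371, 0]) cylinder(h = 53, r = 371);


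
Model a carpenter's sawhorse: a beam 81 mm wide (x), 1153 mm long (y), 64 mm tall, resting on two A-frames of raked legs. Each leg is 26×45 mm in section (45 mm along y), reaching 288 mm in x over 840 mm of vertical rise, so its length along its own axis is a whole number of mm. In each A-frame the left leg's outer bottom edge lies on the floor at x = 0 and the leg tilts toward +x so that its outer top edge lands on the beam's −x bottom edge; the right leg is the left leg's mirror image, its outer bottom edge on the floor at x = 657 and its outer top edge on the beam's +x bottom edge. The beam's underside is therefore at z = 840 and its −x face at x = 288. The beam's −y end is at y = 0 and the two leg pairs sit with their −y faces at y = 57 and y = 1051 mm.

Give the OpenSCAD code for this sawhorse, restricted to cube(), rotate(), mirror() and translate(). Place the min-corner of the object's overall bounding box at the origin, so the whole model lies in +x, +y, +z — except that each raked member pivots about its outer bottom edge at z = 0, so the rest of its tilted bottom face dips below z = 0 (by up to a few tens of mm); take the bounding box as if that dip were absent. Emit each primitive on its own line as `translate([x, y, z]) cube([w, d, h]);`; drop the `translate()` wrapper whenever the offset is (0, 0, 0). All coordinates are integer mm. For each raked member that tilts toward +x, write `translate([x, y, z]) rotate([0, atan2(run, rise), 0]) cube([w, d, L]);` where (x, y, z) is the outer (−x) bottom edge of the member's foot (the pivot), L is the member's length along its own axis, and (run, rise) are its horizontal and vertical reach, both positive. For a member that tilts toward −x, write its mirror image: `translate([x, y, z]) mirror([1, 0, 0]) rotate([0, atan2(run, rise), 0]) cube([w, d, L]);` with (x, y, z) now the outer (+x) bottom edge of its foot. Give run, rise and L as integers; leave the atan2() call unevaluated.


// leg length = √(288² + 840²) = 888
// right-leg outer foot x = 2·288 + 81 = 657
// beam min-corner = (288, 0, 840)
translate([288, 0, 840]) cube([81, 1153, 64]);
translate([0, 57, 0]) rotate([0, atan2(288, 840), 0]) cube([26, 45, 888]);
translate([657, 57, 0]) mirror([1, 0, 0]) rotate([0, atan2(288, 840), 0]) cube([26, 45, 888]);
translate([0, 1051, 0]) rotate([0, atan2(288, 840), 0]) cube([26, 45, 888]);
translate([657, 1051, 0]) mirror([1, 0, 0]) rotate([0, atan2(288, 840), 0]) cube([26, 45, 888]);


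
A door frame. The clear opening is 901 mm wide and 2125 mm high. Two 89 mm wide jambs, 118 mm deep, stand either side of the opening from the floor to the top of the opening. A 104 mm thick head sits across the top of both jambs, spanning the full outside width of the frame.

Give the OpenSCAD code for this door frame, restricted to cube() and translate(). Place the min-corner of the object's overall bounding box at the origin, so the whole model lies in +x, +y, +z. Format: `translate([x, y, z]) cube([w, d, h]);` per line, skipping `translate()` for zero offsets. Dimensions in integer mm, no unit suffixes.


cube([89, 118, 2125]);
translate([990, 0, 0]) cube([89, 118, 2125]);
translate([0, 0, 2125]) cube([1079, 118, 104]);


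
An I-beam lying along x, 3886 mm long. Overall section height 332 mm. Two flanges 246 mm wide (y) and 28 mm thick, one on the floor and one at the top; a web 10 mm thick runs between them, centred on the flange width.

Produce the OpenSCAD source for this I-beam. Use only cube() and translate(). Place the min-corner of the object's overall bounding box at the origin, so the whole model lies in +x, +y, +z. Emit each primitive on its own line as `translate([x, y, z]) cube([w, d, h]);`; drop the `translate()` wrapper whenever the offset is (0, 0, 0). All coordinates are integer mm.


cube([3886, 246, 28]);
translate([0, 118, 28]) cube([3886, 10, 276]);
translate([0, 0, 304]) cube([3886, 246, 28]);


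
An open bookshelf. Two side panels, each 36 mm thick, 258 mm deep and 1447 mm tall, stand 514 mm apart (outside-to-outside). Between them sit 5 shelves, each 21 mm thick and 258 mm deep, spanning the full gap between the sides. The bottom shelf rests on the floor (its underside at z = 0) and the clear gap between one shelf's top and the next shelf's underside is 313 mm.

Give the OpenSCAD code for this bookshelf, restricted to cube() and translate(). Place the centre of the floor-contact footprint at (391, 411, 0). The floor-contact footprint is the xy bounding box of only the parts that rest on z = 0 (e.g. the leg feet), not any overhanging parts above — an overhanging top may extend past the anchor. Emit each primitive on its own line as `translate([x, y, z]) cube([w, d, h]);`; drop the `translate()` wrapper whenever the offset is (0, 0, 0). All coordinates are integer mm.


translate([134, 282, 0]) cube([36, 258, 1447]);
translate([612, 282, 0]) cube([36, 258, 1447]);
translate([170, 282, 0]) cube([442, 258, 21]);
translate([170, 282, 334]) cube([442, 258, 21]);
translate([170, 282, 668]) cube([442, 258, 21]);
translate([170, 282, 1002]) cube([442, 258, 21]);
translate([170, 282, 1336]) cube([442, 258, 21]);
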